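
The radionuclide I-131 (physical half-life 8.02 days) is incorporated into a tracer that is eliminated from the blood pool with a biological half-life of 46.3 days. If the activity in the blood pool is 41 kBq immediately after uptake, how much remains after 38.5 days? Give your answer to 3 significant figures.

1/t_eff = 1/t_phys + 1/t_biol = 1/8.02 + 1/46.3 = 0.14629 per day.
t_eff = 8.02 × 46.3 / (8.02 + 46.3) ≈ 6.8359 days.
Remaining = 41 × (1/2)^(38.5/6.8359) = 41 × (1/2)^5.632 ≈ 0.82675 kBq.

0.827 kBq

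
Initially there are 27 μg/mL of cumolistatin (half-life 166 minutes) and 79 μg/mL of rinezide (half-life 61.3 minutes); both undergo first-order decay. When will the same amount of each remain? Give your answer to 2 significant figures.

Set 27·(1/2)^(t/166) = 79·(1/2)^(t/61.3).
Taking log₂: log₂(27/79) = t·(1/166 − 1/61.3).
log₂(0.34177) = -1.5489; 1/166 − 1/61.3 = -0.010289.
t = -1.5489 / -0.010289 ≈ 150.54 minutes.

150 minutes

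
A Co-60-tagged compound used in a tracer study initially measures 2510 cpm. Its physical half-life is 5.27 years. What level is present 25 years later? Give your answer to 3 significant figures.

Number of half-lives: n = 25/5.27 ≈ 4.7438.
Remaining = 2510 × (1/2)^4.7438 = 2510 × 0.037322 ≈ 93.678 cpm.

93.7 cpm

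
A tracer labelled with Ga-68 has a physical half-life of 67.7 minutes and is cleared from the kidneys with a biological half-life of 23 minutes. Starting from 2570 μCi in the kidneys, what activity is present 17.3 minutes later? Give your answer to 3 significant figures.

1280 μCi

1/t_eff = 1/t_phys + 1/t_biol = 1/67.7 + 1/23 = 0.058249 per minute.
t_eff = 67.7 × 23 / (67.7 + 23) ≈ 17.168 minutes.
Remaining = 2570 × (1/2)^(17.3/17.168) = 2570 × (1/2)^1.0077 ≈ 1278.1 μCi.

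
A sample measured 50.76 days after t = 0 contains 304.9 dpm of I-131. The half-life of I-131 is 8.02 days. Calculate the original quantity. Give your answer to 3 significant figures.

Number of half-lives elapsed: n = 50.76/8.02 ≈ 6.3292.
A₀ = A × 2^n = 304.9 × 2^6.3292 = 304.9 × 80.403 ≈ 24515 dpm.

24500 dpm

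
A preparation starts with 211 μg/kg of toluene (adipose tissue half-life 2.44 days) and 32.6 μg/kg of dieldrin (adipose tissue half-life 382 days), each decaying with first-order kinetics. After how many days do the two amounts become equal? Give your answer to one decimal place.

6.6 days

Set 211·(1/2)^(t/2.44) = 32.6·(1/2)^(t/382).
Taking log₂: log₂(211/32.6) = t·(1/2.44 − 1/382).
log₂(6.4724) = 2.6943; 1/2.44 − 1/382 = 0.40722.
t = 2.6943 / 0.40722 ≈ 6.6164 days.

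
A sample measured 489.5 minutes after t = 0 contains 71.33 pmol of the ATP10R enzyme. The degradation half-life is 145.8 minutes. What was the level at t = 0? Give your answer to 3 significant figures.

Number of half-lives elapsed: n = 489.5/145.8 ≈ 3.3573.
A₀ = A × 2^n = 71.33 × 2^3.3573 = 71.33 × 10.248 ≈ 731.02 pmol.

731 pmol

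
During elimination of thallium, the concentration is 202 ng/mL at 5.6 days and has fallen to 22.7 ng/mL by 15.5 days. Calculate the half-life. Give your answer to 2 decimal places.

3.14 days

Over Δt = 15.5 − 5.6 = 9.9 days, the level fell by a factor of 202/22.7 ≈ 8.8987.
n = log₂(8.8987) ≈ 3.1536 half-lives, so t½ = 9.9/3.1536 ≈ 3.1393 days.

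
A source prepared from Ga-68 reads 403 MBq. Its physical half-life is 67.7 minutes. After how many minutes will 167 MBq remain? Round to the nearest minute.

86 minutes

Fraction remaining = 167/403 ≈ 0.41439.
n = log₂(403/167) = ln(2.4132)/ln 2 ≈ 1.2709 half-lives.
t = n × t½ = 1.2709 × 67.7 ≈ 86.042 minutes.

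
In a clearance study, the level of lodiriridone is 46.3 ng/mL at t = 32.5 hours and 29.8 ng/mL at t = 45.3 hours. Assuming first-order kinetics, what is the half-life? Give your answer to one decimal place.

20.1 hours

Over Δt = 45.3 − 32.5 = 12.8 hours, the level fell by a factor of 46.3/29.8 ≈ 1.5537.
n = log₂(1.5537) ≈ 0.6357 half-lives, so t½ = 12.8/0.6357 ≈ 20.135 hours.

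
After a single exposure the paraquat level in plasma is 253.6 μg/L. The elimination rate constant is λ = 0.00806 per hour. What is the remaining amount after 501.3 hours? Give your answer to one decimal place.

4.5 μg/L

t½ = ln 2 / λ = 0.69315 / 0.00806 ≈ 85.998 hours.
Number of half-lives: n = 501.3/85.998 ≈ 5.8292.
Remaining = 253.6 × (1/2)^5.8292 = 253.6 × 0.017589 ≈ 4.4606 μg/L.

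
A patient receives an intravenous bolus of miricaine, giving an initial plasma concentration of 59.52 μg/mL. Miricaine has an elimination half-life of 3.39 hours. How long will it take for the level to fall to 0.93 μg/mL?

20.34 hours

0.93/59.52 = 1/64, so 6 half-lives have elapsed.
t = 6 × 3.39 = 20.34 hours.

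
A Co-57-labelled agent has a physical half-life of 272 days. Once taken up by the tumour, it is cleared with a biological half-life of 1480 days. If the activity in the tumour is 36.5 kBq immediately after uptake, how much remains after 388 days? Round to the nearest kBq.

11 kBq

1/t_eff = 1/t_phys + 1/t_biol = 1/272 + 1/1480 = 0.0043521 per day.
t_eff = 272 × 1480 / (272 + 1480) ≈ 229.77 days.
Remaining = 36.5 × (1/2)^(388/229.77) = 36.5 × (1/2)^1.6886 ≈ 11.323 kBq.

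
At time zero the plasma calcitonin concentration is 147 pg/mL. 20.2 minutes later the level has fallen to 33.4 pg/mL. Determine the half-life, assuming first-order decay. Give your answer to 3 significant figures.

A/A₀ = 33.4/147 ≈ 0.22721.
n = log₂(4.4012) ≈ 2.1379 half-lives elapsed in 20.2 minutes.
t½ = 20.2/2.1379 ≈ 9.4485 minutes.

9.45 minutes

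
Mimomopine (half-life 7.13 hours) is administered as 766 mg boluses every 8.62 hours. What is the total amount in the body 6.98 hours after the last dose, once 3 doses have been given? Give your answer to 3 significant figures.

The 3 doses were given 24.22, 15.6, 6.98 hours ago.
Total = 766·(1/2)^(24.22/7.13) + 766·(1/2)^(15.6/7.13) + 766·(1/2)^(6.98/7.13)
      = 72.72 + 168.11 + 388.63 ≈ 629.46 mg.

629 mg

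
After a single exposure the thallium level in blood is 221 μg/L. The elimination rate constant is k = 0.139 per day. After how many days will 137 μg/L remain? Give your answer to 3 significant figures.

3.44 days

t½ = ln 2 / k = 0.69315 / 0.139 ≈ 4.9867 days.
Fraction remaining = 137/221 ≈ 0.61991.
n = log₂(221/137) = ln(1.6131)/ln 2 ≈ 0.68987 half-lives.
t = n × t½ = 0.68987 × 4.9867 ≈ 3.4402 days.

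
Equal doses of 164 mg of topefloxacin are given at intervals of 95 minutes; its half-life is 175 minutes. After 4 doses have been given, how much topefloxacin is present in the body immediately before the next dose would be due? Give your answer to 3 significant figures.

The 4 doses were given 380, 285, 190, 95 minutes ago.
Total = 164·(1/2)^(380/175) + 164·(1/2)^(285/175) + 164·(1/2)^(190/175) + 164·(1/2)^(95/175)
      = 36.406 + 53.039 + 77.27 + 112.57 ≈ 279.29 mg.

279 mg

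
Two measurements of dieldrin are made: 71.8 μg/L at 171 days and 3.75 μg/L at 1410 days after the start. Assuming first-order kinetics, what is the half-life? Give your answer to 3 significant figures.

Over Δt = 1410 − 171 = 1239 days, the level fell by a factor of 71.8/3.75 ≈ 19.147.
n = log₂(19.147) ≈ 4.259 half-lives, so t½ = 1239/4.259 ≈ 290.91 days.

291 days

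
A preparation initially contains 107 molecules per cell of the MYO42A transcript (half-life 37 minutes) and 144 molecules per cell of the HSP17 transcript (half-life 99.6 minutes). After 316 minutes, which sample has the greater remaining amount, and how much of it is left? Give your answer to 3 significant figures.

MYO42A transcript: 107 × (1/2)^8.5405 ≈ 0.28736 molecules per cell.
HSP17 transcript: 144 × (1/2)^3.1727 ≈ 15.969 molecules per cell.
HSP17 transcript has more remaining, at ≈ 15.969 molecules per cell.

HSP17 transcript, 16.0 molecules per cell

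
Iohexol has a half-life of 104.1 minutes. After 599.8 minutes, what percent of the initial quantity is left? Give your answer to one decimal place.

n = 599.8/104.1 ≈ 5.7618 half-lives.
Fraction remaining = (1/2)^5.7618 ≈ 0.01843, i.e. 1.843%.

1.8%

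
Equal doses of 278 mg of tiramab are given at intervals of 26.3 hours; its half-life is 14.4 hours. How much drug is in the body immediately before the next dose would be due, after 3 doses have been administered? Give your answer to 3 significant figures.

The 3 doses were given 78.9, 52.6, 26.3 hours ago.
Total = 278·(1/2)^(78.9/14.4) + 278·(1/2)^(52.6/14.4) + 278·(1/2)^(26.3/14.4)
      = 6.2323 + 22.103 + 78.388 ≈ 106.72 mg.

107 mg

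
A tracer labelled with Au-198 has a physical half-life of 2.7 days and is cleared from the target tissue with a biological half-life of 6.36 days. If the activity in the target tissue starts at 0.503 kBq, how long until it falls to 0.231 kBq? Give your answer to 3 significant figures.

1/t_eff = 1/t_phys + 1/t_biol = 1/2.7 + 1/6.36 = 0.5276 per day.
t_eff = 2.7 × 6.36 / (2.7 + 6.36) ≈ 1.8954 days.
n = log₂(0.503/0.231) ≈ 1.1227; t = 1.1227 × 1.8954 ≈ 2.1279 days.

2.13 days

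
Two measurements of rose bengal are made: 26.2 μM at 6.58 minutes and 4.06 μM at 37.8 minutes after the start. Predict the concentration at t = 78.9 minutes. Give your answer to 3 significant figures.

0.349 μM

Over Δt = 37.8 − 6.58 = 31.22 minutes, the level fell by a factor of 26.2/4.06 ≈ 6.4532.
n = log₂(6.4532) ≈ 2.69 half-lives, so t½ = 31.22/2.69 ≈ 11.606 minutes.
From t = 37.8 to t = 78.9: 4.06 × (1/2)^((78.9−37.8)/11.606) ≈ 0.34873 μM.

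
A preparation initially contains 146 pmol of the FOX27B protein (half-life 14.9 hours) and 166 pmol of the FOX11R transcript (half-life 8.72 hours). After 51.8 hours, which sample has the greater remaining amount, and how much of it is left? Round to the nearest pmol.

FOX27B protein, 13 pmol

FOX27B protein: 146 × (1/2)^3.4765 ≈ 13.117 pmol.
FOX11R transcript: 166 × (1/2)^5.9404 ≈ 2.7032 pmol.
FOX27B protein has more remaining, at ≈ 13.117 pmol.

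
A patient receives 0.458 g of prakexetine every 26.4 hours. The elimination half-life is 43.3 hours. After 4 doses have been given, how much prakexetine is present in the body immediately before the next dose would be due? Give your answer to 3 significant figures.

0.710 g

The 4 doses were given 105.6, 79.2, 52.8, 26.4 hours ago.
Total = 0.458·(1/2)^(105.6/43.3) + 0.458·(1/2)^(79.2/43.3) + 0.458·(1/2)^(52.8/43.3) + 0.458·(1/2)^(26.4/43.3)
      = 0.084472 + 0.1289 + 0.19669 + 0.30014 ≈ 0.71021 g.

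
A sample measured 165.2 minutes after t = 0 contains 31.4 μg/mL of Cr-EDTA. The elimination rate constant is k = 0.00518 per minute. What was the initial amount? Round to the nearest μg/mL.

t½ = ln 2 / k = 0.69315 / 0.00518 ≈ 133.81 minutes.
Number of half-lives elapsed: n = 165.2/133.81 ≈ 1.2346.
A₀ = A × 2^n = 31.4 × 2^1.2346 = 31.4 × 2.3531 ≈ 73.888 μg/mL.

74 μg/mL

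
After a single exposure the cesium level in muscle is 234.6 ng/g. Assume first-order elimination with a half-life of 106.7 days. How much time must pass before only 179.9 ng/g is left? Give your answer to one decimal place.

40.9 days

Fraction remaining = 179.9/234.6 ≈ 0.76684.
n = log₂(234.6/179.9) = ln(1.3041)/ln 2 ≈ 0.38301 half-lives.
t = n × t½ = 0.38301 × 106.7 ≈ 40.867 days.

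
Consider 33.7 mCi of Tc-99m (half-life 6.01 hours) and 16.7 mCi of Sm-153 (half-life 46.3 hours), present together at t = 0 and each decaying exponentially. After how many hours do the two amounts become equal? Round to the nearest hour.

Set 33.7·(1/2)^(t/6.01) = 16.7·(1/2)^(t/46.3).
Taking log₂: log₂(33.7/16.7) = t·(1/6.01 − 1/46.3).
log₂(2.018) = 1.0129; 1/6.01 − 1/46.3 = 0.14479.
t = 1.0129 / 0.14479 ≈ 6.9956 hours.

7 hours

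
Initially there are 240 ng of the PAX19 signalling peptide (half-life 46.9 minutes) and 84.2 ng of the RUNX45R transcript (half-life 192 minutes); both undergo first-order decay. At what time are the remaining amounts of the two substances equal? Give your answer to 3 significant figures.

93.8 minutes

Set 240·(1/2)^(t/46.9) = 84.2·(1/2)^(t/192).
Taking log₂: log₂(240/84.2) = t·(1/46.9 − 1/192).
log₂(2.8504) = 1.5111; 1/46.9 − 1/192 = 0.016114.
t = 1.5111 / 0.016114 ≈ 93.78 minutes.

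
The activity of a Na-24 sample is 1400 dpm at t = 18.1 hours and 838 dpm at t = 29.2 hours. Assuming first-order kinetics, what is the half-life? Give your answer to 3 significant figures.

Over Δt = 29.2 − 18.1 = 11.1 hours, the level fell by a factor of 1400/838 ≈ 1.6706.
n = log₂(1.6706) ≈ 0.7404 half-lives, so t½ = 11.1/0.7404 ≈ 14.992 hours.

15.0 hours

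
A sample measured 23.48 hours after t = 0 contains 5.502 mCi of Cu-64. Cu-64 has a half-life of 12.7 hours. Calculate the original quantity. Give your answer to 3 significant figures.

Number of half-lives elapsed: n = 23.48/12.7 ≈ 1.8488.
A₀ = A × 2^n = 5.502 × 2^1.8488 = 5.502 × 3.6021 ≈ 19.818 mCi.

19.8 mCi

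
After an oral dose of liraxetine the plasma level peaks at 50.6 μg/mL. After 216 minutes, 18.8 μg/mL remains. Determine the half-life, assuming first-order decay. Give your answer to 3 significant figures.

A/A₀ = 18.8/50.6 ≈ 0.37154.
n = log₂(2.6915) ≈ 1.4284 half-lives elapsed in 216 minutes.
t½ = 216/1.4284 ≈ 151.22 minutes.

151 minutes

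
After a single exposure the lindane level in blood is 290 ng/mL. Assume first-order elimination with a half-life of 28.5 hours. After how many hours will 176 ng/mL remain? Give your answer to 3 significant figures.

Fraction remaining = 176/290 ≈ 0.6069.
n = log₂(290/176) = ln(1.6477)/ln 2 ≈ 0.72048 half-lives.
t = n × t½ = 0.72048 × 28.5 ≈ 20.534 hours.

20.5 hours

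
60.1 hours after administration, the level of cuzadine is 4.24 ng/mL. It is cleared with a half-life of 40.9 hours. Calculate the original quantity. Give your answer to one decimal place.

11.7 ng/mL

Number of half-lives elapsed: n = 60.1/40.9 ≈ 1.4694.
A₀ = A × 2^n = 4.24 × 2^1.4694 = 4.24 × 2.7691 ≈ 11.741 ng/mL.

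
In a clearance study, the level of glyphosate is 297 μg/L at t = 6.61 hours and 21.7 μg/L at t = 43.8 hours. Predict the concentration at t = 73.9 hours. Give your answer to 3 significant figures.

Over Δt = 43.8 − 6.61 = 37.19 hours, the level fell by a factor of 297/21.7 ≈ 13.687.
n = log₂(13.687) ≈ 3.7747 half-lives, so t½ = 37.19/3.7747 ≈ 9.8524 hours.
From t = 43.8 to t = 73.9: 21.7 × (1/2)^((73.9−43.8)/9.8524) ≈ 2.6109 μg/L.

2.61 μg/L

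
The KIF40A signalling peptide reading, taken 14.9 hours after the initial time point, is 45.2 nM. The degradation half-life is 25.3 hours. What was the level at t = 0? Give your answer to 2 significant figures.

Number of half-lives elapsed: n = 14.9/25.3 ≈ 0.58893.
A₀ = A × 2^n = 45.2 × 2^0.58893 = 45.2 × 1.5041 ≈ 67.987 nM.

68 nM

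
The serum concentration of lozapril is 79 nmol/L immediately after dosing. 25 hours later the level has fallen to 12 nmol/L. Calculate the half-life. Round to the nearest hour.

A/A₀ = 12/79 ≈ 0.1519.
n = log₂(6.5833) ≈ 2.7188 half-lives elapsed in 25 hours.
t½ = 25/2.7188 ≈ 9.1952 hours.

9 hours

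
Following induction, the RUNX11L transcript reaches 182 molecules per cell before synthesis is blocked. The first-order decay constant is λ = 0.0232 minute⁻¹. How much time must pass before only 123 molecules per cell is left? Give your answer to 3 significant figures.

t½ = ln 2 / λ = 0.69315 / 0.0232 ≈ 29.877 minutes.
Fraction remaining = 123/182 ≈ 0.67582.
n = log₂(182/123) = ln(1.4797)/ln 2 ≈ 0.56528 half-lives.
t = n × t½ = 0.56528 × 29.877 ≈ 16.889 minutes.

16.9 minutes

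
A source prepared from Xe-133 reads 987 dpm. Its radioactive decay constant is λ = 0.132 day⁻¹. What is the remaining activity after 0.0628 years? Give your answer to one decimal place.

t½ = ln 2 / λ = 0.69315 / 0.132 ≈ 5.2511 days.
Convert the elapsed time: 0.0628 years = 22.922 days.
Number of half-lives: n = 22.922/5.2511 ≈ 4.3652.
Remaining = 987 × (1/2)^4.3652 = 987 × 0.048524 ≈ 47.893 dpm.

47.9 dpm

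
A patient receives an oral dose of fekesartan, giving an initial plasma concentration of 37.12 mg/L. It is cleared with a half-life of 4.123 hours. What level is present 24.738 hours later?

0.58 mg/L

Elapsed time is 6 half-lives (24.738/4.123).
Each half-life halves the amount: 37.12 × (1/2)^6 = 37.12/64 = 0.58 mg/L.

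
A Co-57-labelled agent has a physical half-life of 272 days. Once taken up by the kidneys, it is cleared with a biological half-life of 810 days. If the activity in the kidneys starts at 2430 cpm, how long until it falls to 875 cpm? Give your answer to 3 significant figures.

300 days

1/t_eff = 1/t_phys + 1/t_biol = 1/272 + 1/810 = 0.004911 per day.
t_eff = 272 × 810 / (272 + 810) ≈ 203.62 days.
n = log₂(2430/875) ≈ 1.4736; t = 1.4736 × 203.62 ≈ 300.06 days.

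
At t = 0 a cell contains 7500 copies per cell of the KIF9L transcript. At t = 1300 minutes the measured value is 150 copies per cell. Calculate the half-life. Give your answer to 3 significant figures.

230 minutes

A/A₀ = 150/7500 ≈ 0.02.
n = log₂(50) ≈ 5.6439 half-lives elapsed in 1300 minutes.
t½ = 1300/5.6439 ≈ 230.34 minutes.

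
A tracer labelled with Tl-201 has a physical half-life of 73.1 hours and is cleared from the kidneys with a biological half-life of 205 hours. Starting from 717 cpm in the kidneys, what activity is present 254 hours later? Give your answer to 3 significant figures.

1/t_eff = 1/t_phys + 1/t_biol = 1/73.1 + 1/205 = 0.018558 per hour.
t_eff = 73.1 × 205 / (73.1 + 205) ≈ 53.885 hours.
Remaining = 717 × (1/2)^(254/53.885) = 717 × (1/2)^4.7137 ≈ 27.324 cpm.

27.3 cpm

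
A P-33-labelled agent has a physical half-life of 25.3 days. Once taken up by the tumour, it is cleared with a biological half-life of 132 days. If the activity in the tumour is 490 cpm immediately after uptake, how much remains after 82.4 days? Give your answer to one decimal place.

1/t_eff = 1/t_phys + 1/t_biol = 1/25.3 + 1/132 = 0.047101 per day.
t_eff = 25.3 × 132 / (25.3 + 132) ≈ 21.231 days.
Remaining = 490 × (1/2)^(82.4/21.231) = 490 × (1/2)^3.8812 ≈ 33.255 cpm.

33.3 cpm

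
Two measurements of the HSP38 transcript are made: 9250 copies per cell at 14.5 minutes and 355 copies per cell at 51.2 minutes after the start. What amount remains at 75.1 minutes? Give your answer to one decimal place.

42.5 copies per cell

Over Δt = 51.2 − 14.5 = 36.7 minutes, the level fell by a factor of 9250/355 ≈ 26.056.
n = log₂(26.056) ≈ 4.7036 half-lives, so t½ = 36.7/4.7036 ≈ 7.8026 minutes.
From t = 51.2 to t = 75.1: 355 × (1/2)^((75.1−51.2)/7.8026) ≈ 42.476 copies per cell.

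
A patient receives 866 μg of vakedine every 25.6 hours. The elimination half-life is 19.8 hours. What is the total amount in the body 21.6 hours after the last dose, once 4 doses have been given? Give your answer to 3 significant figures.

668 μg

The 4 doses were given 98.4, 72.8, 47.2, 21.6 hours ago.
Total = 866·(1/2)^(98.4/19.8) + 866·(1/2)^(72.8/19.8) + 866·(1/2)^(47.2/19.8) + 866·(1/2)^(21.6/19.8)
      = 27.637 + 67.717 + 165.92 + 406.56 ≈ 667.84 μg.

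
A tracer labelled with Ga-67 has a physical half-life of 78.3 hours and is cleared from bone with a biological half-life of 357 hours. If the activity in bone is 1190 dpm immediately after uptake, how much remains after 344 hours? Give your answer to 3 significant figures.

1/t_eff = 1/t_phys + 1/t_biol = 1/78.3 + 1/357 = 0.015573 per hour.
t_eff = 78.3 × 357 / (78.3 + 357) ≈ 64.216 hours.
Remaining = 1190 × (1/2)^(344/64.216) = 1190 × (1/2)^5.3569 ≈ 29.037 dpm.

29.0 dpm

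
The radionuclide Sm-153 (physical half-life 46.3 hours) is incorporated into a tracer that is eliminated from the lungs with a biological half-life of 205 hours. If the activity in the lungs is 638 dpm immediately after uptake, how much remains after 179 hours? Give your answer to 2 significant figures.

1/t_eff = 1/t_phys + 1/t_biol = 1/46.3 + 1/205 = 0.026476 per hour.
t_eff = 46.3 × 205 / (46.3 + 205) ≈ 37.77 hours.
Remaining = 638 × (1/2)^(179/37.77) = 638 × (1/2)^4.7393 ≈ 23.887 dpm.

24 dpm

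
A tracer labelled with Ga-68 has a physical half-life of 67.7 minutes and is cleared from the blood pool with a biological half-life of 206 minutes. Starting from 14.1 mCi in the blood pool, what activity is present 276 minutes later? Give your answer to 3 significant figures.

1/t_eff = 1/t_phys + 1/t_biol = 1/67.7 + 1/206 = 0.019625 per minute.
t_eff = 67.7 × 206 / (67.7 + 206) ≈ 50.954 minutes.
Remaining = 14.1 × (1/2)^(276/50.954) = 14.1 × (1/2)^5.4166 ≈ 0.33011 mCi.

0.330 mCi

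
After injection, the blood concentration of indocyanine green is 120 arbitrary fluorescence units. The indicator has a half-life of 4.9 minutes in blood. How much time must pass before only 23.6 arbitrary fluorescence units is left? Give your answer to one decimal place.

Fraction remaining = 23.6/120 ≈ 0.19667.
n = log₂(120/23.6) = ln(5.0847)/ln 2 ≈ 2.3462 half-lives.
t = n × t½ = 2.3462 × 4.9 ≈ 11.496 minutes.

11.5 minutes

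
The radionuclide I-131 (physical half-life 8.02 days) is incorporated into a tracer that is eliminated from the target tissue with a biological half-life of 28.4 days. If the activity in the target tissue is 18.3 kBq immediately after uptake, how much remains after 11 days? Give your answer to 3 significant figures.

1/t_eff = 1/t_phys + 1/t_biol = 1/8.02 + 1/28.4 = 0.1599 per day.
t_eff = 8.02 × 28.4 / (8.02 + 28.4) ≈ 6.2539 days.
Remaining = 18.3 × (1/2)^(11/6.2539) = 18.3 × (1/2)^1.7589 ≈ 5.4072 kBq.

5.41 kBq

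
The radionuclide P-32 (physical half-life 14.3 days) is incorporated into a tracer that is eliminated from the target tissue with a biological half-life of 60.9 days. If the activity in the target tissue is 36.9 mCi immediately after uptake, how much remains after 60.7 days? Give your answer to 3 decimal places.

1/t_eff = 1/t_phys + 1/t_biol = 1/14.3 + 1/60.9 = 0.08635 per day.
t_eff = 14.3 × 60.9 / (14.3 + 60.9) ≈ 11.581 days.
Remaining = 36.9 × (1/2)^(60.7/11.581) = 36.9 × (1/2)^5.2415 ≈ 0.97541 mCi.

0.975 mCi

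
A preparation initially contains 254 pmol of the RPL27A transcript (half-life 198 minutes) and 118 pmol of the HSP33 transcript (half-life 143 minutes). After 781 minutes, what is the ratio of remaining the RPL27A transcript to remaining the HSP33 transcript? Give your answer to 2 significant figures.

6.2

RPL27A transcript: 254 × (1/2)^(781/198) = 254 × (1/2)^3.9444 ≈ 16.498 pmol.
HSP33 transcript: 118 × (1/2)^(781/143) = 118 × (1/2)^5.4615 ≈ 2.6779 pmol.
Ratio ≈ 16.498 / 2.6779 ≈ 6.1609.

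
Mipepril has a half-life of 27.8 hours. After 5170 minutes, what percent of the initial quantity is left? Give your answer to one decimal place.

11.7%

5170 minutes = 86.1667 hours.
n = 86.1667/27.8 ≈ 3.0995 half-lives.
Fraction remaining = (1/2)^3.0995 ≈ 0.11667, i.e. 11.667%.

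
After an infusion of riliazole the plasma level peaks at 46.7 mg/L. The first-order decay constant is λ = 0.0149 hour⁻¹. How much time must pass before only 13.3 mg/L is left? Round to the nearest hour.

t½ = ln 2 / λ = 0.69315 / 0.0149 ≈ 46.52 hours.
Fraction remaining = 13.3/46.7 ≈ 0.2848.
n = log₂(46.7/13.3) = ln(3.5113)/ln 2 ≈ 1.812 half-lives.
t = n × t½ = 1.812 × 46.52 ≈ 84.294 hours.

84 hours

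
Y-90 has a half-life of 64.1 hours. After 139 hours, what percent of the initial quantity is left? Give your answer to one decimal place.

22.2%

n = 139/64.1 ≈ 2.1685 half-lives.
Fraction remaining = (1/2)^2.1685 ≈ 0.22244, i.e. 22.244%.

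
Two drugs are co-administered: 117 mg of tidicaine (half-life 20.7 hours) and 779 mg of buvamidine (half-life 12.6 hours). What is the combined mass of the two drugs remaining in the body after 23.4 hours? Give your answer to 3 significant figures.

268 mg

tidicaine: 117 × (1/2)^(23.4/20.7) = 117 × (1/2)^1.1304 ≈ 53.443 mg.
buvamidine: 779 × (1/2)^(23.4/12.6) = 779 × (1/2)^1.8571 ≈ 215.02 mg.
Total = 53.443 + 215.02 ≈ 268.46 mg.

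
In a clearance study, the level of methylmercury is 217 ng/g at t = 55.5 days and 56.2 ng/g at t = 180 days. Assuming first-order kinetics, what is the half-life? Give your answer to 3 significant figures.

Over Δt = 180 − 55.5 = 124.5 days, the level fell by a factor of 217/56.2 ≈ 3.8612.
n = log₂(3.8612) ≈ 1.9491 half-lives, so t½ = 124.5/1.9491 ≈ 63.877 days.

63.9 days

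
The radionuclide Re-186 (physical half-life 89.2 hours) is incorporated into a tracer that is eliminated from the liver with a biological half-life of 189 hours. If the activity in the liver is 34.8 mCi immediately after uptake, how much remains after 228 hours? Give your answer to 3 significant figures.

1/t_eff = 1/t_phys + 1/t_biol = 1/89.2 + 1/189 = 0.016502 per hour.
t_eff = 89.2 × 189 / (89.2 + 189) ≈ 60.6 hours.
Remaining = 34.8 × (1/2)^(228/60.6) = 34.8 × (1/2)^3.7624 ≈ 2.5644 mCi.

2.56 mCi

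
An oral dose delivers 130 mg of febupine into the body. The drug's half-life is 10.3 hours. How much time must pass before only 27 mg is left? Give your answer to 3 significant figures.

Fraction remaining = 27/130 ≈ 0.20769.
n = log₂(130/27) = ln(4.8148)/ln 2 ≈ 2.2675 half-lives.
t = n × t½ = 2.2675 × 10.3 ≈ 23.355 hours.

23.4 hours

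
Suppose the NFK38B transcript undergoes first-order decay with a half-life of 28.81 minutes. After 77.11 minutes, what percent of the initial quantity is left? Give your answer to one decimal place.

15.6%

n = 77.11/28.81 ≈ 2.6765 half-lives.
Fraction remaining = (1/2)^2.6765 ≈ 0.15642, i.e. 15.642%.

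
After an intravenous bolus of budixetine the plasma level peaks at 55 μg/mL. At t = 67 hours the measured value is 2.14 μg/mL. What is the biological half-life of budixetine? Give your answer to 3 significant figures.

A/A₀ = 2.14/55 ≈ 0.038909.
n = log₂(25.701) ≈ 4.6837 half-lives elapsed in 67 hours.
t½ = 67/4.6837 ≈ 14.305 hours.

14.3 hours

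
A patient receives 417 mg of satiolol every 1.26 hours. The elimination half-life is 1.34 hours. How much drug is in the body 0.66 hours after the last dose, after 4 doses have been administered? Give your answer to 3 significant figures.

573 mg

The 4 doses were given 4.44, 3.18, 1.92, 0.66 hours ago.
Total = 417·(1/2)^(4.44/1.34) + 417·(1/2)^(3.18/1.34) + 417·(1/2)^(1.92/1.34) + 417·(1/2)^(0.66/1.34)
      = 41.946 + 80.492 + 154.46 + 296.39 ≈ 573.29 mg.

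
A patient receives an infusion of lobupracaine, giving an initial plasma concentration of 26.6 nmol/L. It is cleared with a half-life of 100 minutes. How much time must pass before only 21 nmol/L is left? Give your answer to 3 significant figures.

34.1 minutes

Fraction remaining = 21/26.6 ≈ 0.78947.
n = log₂(26.6/21) = ln(1.2667)/ln 2 ≈ 0.34104 half-lives.
t = n × t½ = 0.34104 × 100 ≈ 34.104 minutes.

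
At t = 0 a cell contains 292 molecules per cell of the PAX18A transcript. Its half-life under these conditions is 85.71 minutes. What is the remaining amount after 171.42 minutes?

73 molecules per cell

Elapsed time is 2 half-lives (171.42/85.71).
Each half-life halves the amount: 292 × (1/2)^2 = 292/4 = 73 molecules per cell.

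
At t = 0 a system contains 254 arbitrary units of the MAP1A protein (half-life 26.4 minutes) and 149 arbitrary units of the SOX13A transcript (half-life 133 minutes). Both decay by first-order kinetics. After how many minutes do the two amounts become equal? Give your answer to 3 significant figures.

Set 254·(1/2)^(t/26.4) = 149·(1/2)^(t/133).
Taking log₂: log₂(254/149) = t·(1/26.4 − 1/133).
log₂(1.7047) = 0.76952; 1/26.4 − 1/133 = 0.03036.
t = 0.76952 / 0.03036 ≈ 25.346 minutes.

25.3 minutes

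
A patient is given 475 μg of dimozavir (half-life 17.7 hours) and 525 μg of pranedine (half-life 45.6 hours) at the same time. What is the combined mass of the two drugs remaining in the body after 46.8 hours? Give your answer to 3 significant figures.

dimozavir: 475 × (1/2)^(46.8/17.7) = 475 × (1/2)^2.6441 ≈ 75.989 μg.
pranedine: 525 × (1/2)^(46.8/45.6) = 525 × (1/2)^1.0263 ≈ 257.76 μg.
Total = 75.989 + 257.76 ≈ 333.74 μg.

334 μg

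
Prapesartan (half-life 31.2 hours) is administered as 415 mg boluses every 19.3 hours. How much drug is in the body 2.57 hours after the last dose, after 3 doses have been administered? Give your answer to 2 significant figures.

810 mg

The 3 doses were given 41.17, 21.87, 2.57 hours ago.
Total = 415·(1/2)^(41.17/31.2) + 415·(1/2)^(21.87/31.2) + 415·(1/2)^(2.57/31.2)
      = 166.27 + 255.29 + 391.97 ≈ 813.53 mg.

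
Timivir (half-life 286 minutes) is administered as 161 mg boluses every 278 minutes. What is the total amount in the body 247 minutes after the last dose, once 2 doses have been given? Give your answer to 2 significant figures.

130 mg

The 2 doses were given 525, 247 minutes ago.
Total = 161·(1/2)^(525/286) + 161·(1/2)^(247/286)
      = 45.106 + 88.48 ≈ 133.59 mg.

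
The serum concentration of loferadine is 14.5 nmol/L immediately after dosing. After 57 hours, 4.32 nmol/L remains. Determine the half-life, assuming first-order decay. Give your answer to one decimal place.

32.6 hours

A/A₀ = 4.32/14.5 ≈ 0.29793.
n = log₂(3.3565) ≈ 1.7469 half-lives elapsed in 57 hours.
t½ = 57/1.7469 ≈ 32.628 hours.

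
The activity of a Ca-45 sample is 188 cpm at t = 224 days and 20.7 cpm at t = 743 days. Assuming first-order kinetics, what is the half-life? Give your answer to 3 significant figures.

163 days

Over Δt = 743 − 224 = 519 days, the level fell by a factor of 188/20.7 ≈ 9.0821.
n = log₂(9.0821) ≈ 3.183 half-lives, so t½ = 519/3.183 ≈ 163.05 days.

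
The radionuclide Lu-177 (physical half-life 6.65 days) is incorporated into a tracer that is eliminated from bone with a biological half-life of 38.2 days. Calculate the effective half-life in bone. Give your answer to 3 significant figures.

1/t_eff = 1/t_phys + 1/t_biol = 1/6.65 + 1/38.2 = 0.17655 per day.
t_eff = 6.65 × 38.2 / (6.65 + 38.2) ≈ 5.664 days.

5.66 days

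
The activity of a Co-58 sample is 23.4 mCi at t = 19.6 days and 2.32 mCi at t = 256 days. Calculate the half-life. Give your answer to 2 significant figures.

Over Δt = 256 − 19.6 = 236.4 days, the level fell by a factor of 23.4/2.32 ≈ 10.086.
n = log₂(10.086) ≈ 3.3343 half-lives, so t½ = 236.4/3.3343 ≈ 70.899 days.

71 days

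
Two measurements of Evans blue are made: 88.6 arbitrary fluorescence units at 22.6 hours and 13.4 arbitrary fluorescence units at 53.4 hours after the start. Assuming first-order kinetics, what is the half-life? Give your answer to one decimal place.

11.3 hours

Over Δt = 53.4 − 22.6 = 30.8 hours, the level fell by a factor of 88.6/13.4 ≈ 6.6119.
n = log₂(6.6119) ≈ 2.7251 half-lives, so t½ = 30.8/2.7251 ≈ 11.302 hours.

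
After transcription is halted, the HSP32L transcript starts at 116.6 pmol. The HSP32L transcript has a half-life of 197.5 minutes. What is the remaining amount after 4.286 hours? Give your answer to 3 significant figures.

Convert the elapsed time: 4.286 hours = 257.16 minutes.
Number of half-lives: n = 257.16/197.5 ≈ 1.3021.
Remaining = 116.6 × (1/2)^1.3021 = 116.6 × 0.40554 ≈ 47.286 pmol.

47.3 pmol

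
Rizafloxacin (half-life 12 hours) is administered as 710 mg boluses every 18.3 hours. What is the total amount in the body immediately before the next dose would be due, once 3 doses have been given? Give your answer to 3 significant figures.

362 mg

The 3 doses were given 54.9, 36.6, 18.3 hours ago.
Total = 710·(1/2)^(54.9/12) + 710·(1/2)^(36.6/12) + 710·(1/2)^(18.3/12)
      = 29.788 + 85.727 + 246.71 ≈ 362.23 mg.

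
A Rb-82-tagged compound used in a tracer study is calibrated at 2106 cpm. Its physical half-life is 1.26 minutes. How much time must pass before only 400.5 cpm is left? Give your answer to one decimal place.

Fraction remaining = 400.5/2106 ≈ 0.19017.
n = log₂(2106/400.5) = ln(5.2584)/ln 2 ≈ 2.3946 half-lives.
t = n × t½ = 2.3946 × 1.26 ≈ 3.0172 minutes.

3.0 minutes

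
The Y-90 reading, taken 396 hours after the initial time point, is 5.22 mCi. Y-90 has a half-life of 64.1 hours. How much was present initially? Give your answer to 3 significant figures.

Number of half-lives elapsed: n = 396/64.1 ≈ 6.1778.
A₀ = A × 2^n = 5.22 × 2^6.1778 = 5.22 × 72.396 ≈ 377.91 mCi.

378 mCi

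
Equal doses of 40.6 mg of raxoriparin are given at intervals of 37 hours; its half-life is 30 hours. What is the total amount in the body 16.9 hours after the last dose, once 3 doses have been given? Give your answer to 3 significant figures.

The 3 doses were given 90.9, 53.9, 16.9 hours ago.
Total = 40.6·(1/2)^(90.9/30) + 40.6·(1/2)^(53.9/30) + 40.6·(1/2)^(16.9/30)
      = 4.9706 + 11.686 + 27.476 ≈ 44.132 mg.

44.1 mg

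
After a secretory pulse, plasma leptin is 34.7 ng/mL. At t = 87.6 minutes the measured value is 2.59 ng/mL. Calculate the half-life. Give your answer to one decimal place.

23.4 minutes

A/A₀ = 2.59/34.7 ≈ 0.07464.
n = log₂(13.398) ≈ 3.7439 half-lives elapsed in 87.6 minutes.
t½ = 87.6/3.7439 ≈ 23.398 minutes.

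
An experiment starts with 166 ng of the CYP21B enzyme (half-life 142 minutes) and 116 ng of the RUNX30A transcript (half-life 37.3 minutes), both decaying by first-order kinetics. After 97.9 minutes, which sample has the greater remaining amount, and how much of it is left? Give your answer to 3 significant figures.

CYP21B enzyme, 103 ng

CYP21B enzyme: 166 × (1/2)^0.68944 ≈ 102.94 ng.
RUNX30A transcript: 116 × (1/2)^2.6247 ≈ 18.809 ng.
CYP21B enzyme has more remaining, at ≈ 102.94 ng.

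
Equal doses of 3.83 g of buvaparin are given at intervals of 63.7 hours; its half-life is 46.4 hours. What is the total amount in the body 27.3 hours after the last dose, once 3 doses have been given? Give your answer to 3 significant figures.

3.91 g

The 3 doses were given 154.7, 91, 27.3 hours ago.
Total = 3.83·(1/2)^(154.7/46.4) + 3.83·(1/2)^(91/46.4) + 3.83·(1/2)^(27.3/46.4)
      = 0.37979 + 0.9836 + 2.5473 ≈ 3.9107 g.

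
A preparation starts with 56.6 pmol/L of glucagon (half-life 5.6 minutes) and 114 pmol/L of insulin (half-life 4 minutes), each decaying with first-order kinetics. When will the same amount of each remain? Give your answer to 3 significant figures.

Set 56.6·(1/2)^(t/5.6) = 114·(1/2)^(t/4).
Taking log₂: log₂(56.6/114) = t·(1/5.6 − 1/4).
log₂(0.49649) = -1.0102; 1/5.6 − 1/4 = -0.071429.
t = -1.0102 / -0.071429 ≈ 14.142 minutes.

14.1 minutes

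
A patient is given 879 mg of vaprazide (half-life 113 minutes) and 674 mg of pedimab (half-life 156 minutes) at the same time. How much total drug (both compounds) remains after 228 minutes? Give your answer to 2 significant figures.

460 mg

vaprazide: 879 × (1/2)^(228/113) = 879 × (1/2)^2.0177 ≈ 217.07 mg.
pedimab: 674 × (1/2)^(228/156) = 674 × (1/2)^1.4615 ≈ 244.73 mg.
Total = 217.07 + 244.73 ≈ 461.8 mg.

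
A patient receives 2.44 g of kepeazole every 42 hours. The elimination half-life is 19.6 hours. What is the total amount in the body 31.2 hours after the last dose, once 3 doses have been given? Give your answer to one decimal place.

The 3 doses were given 115.2, 73.2, 31.2 hours ago.
Total = 2.44·(1/2)^(115.2/19.6) + 2.44·(1/2)^(73.2/19.6) + 2.44·(1/2)^(31.2/19.6)
      = 0.041502 + 0.18329 + 0.80947 ≈ 1.0343 g.

1.0 g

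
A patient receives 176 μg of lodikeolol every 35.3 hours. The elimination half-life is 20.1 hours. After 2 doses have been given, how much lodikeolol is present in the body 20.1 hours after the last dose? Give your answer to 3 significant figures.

114 μg

The 2 doses were given 55.4, 20.1 hours ago.
Total = 176·(1/2)^(55.4/20.1) + 176·(1/2)^(20.1/20.1)
      = 26.05 + 88 ≈ 114.05 μg.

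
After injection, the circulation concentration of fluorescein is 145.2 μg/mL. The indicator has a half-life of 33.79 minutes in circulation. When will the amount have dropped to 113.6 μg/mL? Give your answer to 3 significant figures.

Fraction remaining = 113.6/145.2 ≈ 0.78237.
n = log₂(145.2/113.6) = ln(1.2782)/ln 2 ≈ 0.35408 half-lives.
t = n × t½ = 0.35408 × 33.79 ≈ 11.964 minutes.

12.0 minutes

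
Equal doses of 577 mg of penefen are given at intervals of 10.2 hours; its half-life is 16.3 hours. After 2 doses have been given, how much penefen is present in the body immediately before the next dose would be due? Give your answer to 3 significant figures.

The 2 doses were given 20.4, 10.2 hours ago.
Total = 577·(1/2)^(20.4/16.3) + 577·(1/2)^(10.2/16.3)
      = 242.34 + 373.94 ≈ 616.28 mg.

616 mg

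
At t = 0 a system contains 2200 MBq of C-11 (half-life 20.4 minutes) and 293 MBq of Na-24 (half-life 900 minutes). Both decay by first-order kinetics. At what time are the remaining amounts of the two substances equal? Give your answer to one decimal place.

Set 2200·(1/2)^(t/20.4) = 293·(1/2)^(t/900).
Taking log₂: log₂(2200/293) = t·(1/20.4 − 1/900).
log₂(7.5085) = 2.9085; 1/20.4 − 1/900 = 0.047908.
t = 2.9085 / 0.047908 ≈ 60.71 minutes.

60.7 minutes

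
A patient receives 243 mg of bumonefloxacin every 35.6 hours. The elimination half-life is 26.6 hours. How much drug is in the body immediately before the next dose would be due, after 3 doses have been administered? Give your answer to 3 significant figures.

The 3 doses were given 106.8, 71.2, 35.6 hours ago.
Total = 243·(1/2)^(106.8/26.6) + 243·(1/2)^(71.2/26.6) + 243·(1/2)^(35.6/26.6)
      = 15.03 + 38.005 + 96.1 ≈ 149.14 mg.

149 mg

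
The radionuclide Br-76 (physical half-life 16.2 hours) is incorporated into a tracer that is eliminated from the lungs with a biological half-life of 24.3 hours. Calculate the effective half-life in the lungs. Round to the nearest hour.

10 hours

1/t_eff = 1/t_phys + 1/t_biol = 1/16.2 + 1/24.3 = 0.10288 per hour.
t_eff = 16.2 × 24.3 / (16.2 + 24.3) ≈ 9.72 hours.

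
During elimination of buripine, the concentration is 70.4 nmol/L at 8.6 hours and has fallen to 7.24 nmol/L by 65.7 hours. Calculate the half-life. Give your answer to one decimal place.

17.4 hours

Over Δt = 65.7 − 8.6 = 57.1 hours, the level fell by a factor of 70.4/7.24 ≈ 9.7238.
n = log₂(9.7238) ≈ 3.2815 half-lives, so t½ = 57.1/3.2815 ≈ 17.401 hours.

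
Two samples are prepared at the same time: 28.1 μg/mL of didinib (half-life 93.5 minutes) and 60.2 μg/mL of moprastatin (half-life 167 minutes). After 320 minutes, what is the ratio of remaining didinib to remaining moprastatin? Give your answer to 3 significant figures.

didinib: 28.1 × (1/2)^(320/93.5) = 28.1 × (1/2)^3.4225 ≈ 2.6209 μg/mL.
moprastatin: 60.2 × (1/2)^(320/167) = 60.2 × (1/2)^1.9162 ≈ 15.95 μg/mL.
Ratio ≈ 2.6209 / 15.95 ≈ 0.16431.

0.164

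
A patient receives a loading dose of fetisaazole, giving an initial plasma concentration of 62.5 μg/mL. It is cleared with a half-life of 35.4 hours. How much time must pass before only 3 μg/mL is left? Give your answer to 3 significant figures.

155 hours

Fraction remaining = 3/62.5 ≈ 0.048.
n = log₂(62.5/3) = ln(20.833)/ln 2 ≈ 4.3808 half-lives.
t = n × t½ = 4.3808 × 35.4 ≈ 155.08 hours.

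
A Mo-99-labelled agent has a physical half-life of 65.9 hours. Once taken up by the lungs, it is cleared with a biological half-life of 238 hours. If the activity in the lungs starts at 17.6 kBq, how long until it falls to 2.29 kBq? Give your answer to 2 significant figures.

1/t_eff = 1/t_phys + 1/t_biol = 1/65.9 + 1/238 = 0.019376 per hour.
t_eff = 65.9 × 238 / (65.9 + 238) ≈ 51.61 hours.
n = log₂(17.6/2.29) ≈ 2.9422; t = 2.9422 × 51.61 ≈ 151.84 hours.

150 hours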